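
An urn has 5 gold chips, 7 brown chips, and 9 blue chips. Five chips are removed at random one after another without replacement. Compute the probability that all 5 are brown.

Unordered draws without replacement: count favorable combinations over C(21,5).
Favorable = C(5,0) · C(7,5) · C(9,0) = 21; total = C(21,5) = 20349.
P = 21/20349 = 1/969 ≈ 0.0010.

1/969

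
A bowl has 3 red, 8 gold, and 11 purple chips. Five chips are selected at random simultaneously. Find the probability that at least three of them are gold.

Sum the hypergeometric tail for j = 3,…,5 gold chips.
Favorable = C(8,3)·C(14,2) + C(8,4)·C(14,1) + C(8,5)·C(14,0) = 6132; total = C(22,5) = 26334.
P = 6132/26334 = 146/627 ≈ 0.2329.

146/627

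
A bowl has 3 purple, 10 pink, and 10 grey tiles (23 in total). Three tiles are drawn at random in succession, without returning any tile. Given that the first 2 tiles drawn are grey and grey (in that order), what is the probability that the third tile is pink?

After removing 2 grey, the bowl has 10 pink out of 21 remaining.
P(third is pink | given) = 10/21 ≈ 0.4762.

10/21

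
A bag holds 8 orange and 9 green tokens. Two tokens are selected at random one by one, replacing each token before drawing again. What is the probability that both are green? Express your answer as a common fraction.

Multiply the conditional probability of each draw in order, with replacement (the composition resets each draw).
P = (9/17) · (9/17) = 81/289 ≈ 0.2803.

81/289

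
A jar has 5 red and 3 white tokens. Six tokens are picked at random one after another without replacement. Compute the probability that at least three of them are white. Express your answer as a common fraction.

Sum the hypergeometric tail for j = 3,…,3 white tokens.
Favorable = C(3,3)·C(5,3) = 10; total = C(8,6) = 28.
P = 10/28 = 5/14 ≈ 0.3571.

5/14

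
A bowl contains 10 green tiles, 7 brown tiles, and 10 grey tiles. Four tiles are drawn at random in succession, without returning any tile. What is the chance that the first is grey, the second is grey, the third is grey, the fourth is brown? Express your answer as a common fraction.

7/585

Multiply the conditional probability of each draw in order, without replacement, so each draw removes one from its color and from the total.
P = (10/27) · (9/26) · (8/25) · (7/24) = 7/585 ≈ 0.0120.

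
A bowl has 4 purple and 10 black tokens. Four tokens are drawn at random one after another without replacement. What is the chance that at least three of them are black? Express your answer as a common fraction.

690/1001

Sum the hypergeometric tail for j = 3,…,4 black tokens.
Favorable = C(10,3)·C(4,1) + C(10,4)·C(4,0) = 690; total = C(14,4) = 1001.
P = 690/1001 = 690/1001 ≈ 0.6893.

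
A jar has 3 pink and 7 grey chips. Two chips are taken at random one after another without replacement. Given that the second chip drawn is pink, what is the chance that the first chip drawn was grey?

7/9

P(first=grey and the second chip drawn is pink) = (7/10)·(3/9) = 7/30.
P(the second chip drawn is pink) = Σ over first color = 1/15 + 7/30 = 3/10.
By Bayes, P(first=grey | the second chip drawn is pink) = 7/30 / 3/10 = 7/9 ≈ 0.7778.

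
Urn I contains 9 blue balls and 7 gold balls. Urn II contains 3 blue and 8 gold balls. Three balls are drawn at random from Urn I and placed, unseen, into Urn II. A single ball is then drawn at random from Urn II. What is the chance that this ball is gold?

149/224

Condition on how many of the transferred balls are gold (from Urn I: 7 gold of 16; then Urn II has 14 total).
  0 gold: C(7,0)C(9,3)/C(16,3) = 3/20; then P = 8/14
  1 gold: C(7,1)C(9,2)/C(16,3) = 9/20; then P = 9/14
  2 gold: C(7,2)C(9,1)/C(16,3) = 27/80; then P = 10/14
  3 gold: C(7,3)C(9,0)/C(16,3) = 1/16; then P = 11/14
P(gold from Urn II) = 149/224 ≈ 0.6652.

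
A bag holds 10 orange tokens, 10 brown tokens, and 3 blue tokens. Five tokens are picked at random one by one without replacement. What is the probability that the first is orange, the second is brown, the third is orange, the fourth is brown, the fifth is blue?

405/67298

Multiply the conditional probability of each draw in order, without replacement, so each draw removes one from its color and from the total.
P = (10/23) · (10/22) · (9/21) · (9/20) · (3/19) = 405/67298 ≈ 0.0060.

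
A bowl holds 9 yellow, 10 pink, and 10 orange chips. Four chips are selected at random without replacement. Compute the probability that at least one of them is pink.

Use the complement: P(at least one pink) = 1 − P(no pink).
P(none) = C(19,4)/C(29,4) = 3876/23751.
So P = 1 − 3876/23751 = 6625/7917 ≈ 0.8368.

6625/7917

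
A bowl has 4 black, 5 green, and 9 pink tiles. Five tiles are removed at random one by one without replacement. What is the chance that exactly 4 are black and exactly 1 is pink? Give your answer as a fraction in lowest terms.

Unordered draws without replacement: count favorable combinations over C(18,5).
Favorable = C(4,4) · C(5,0) · C(9,1) = 9; total = C(18,5) = 8568.
P = 9/8568 = 1/952 ≈ 0.0011.

1/952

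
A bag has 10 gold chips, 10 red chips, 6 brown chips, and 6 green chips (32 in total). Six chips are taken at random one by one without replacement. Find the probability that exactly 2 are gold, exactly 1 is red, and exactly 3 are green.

125/12586

Unordered draws without replacement: count favorable combinations over C(32,6).
Favorable = C(10,2) · C(10,1) · C(6,0) · C(6,3) = 9000; total = C(32,6) = 906192.
P = 9000/906192 = 125/12586 ≈ 0.0099.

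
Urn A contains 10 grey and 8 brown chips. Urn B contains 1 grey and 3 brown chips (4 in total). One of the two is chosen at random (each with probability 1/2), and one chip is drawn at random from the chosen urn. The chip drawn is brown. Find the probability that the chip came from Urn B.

P(brown | Urn A) = 4/9; P(brown | Urn B) = 3/4.
P(brown) = 1/2·4/9 + 1/2·3/4 = 43/72.
By Bayes' rule, P(Urn B | brown) = 3/8 / 43/72 = 27/43 ≈ 0.6279.

27/43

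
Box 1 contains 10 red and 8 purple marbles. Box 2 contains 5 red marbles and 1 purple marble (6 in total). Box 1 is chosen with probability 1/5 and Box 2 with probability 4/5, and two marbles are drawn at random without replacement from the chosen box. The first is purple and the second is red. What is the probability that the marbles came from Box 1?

20/71

P(E | Box 1) = 40/153; P(E | Box 2) = 1/6.
P(E) = 1/5·40/153 + 4/5·1/6 = 142/765.
By Bayes' rule, P(Box 1 | E) = 8/153 / 142/765 = 20/71 ≈ 0.2817.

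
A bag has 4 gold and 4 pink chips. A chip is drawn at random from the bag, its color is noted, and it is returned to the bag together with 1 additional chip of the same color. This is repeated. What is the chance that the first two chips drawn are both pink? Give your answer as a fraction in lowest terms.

After a pink draw the bag holds 5 pink out of 9.
P = (4/8)·(5/9) = 5/18 ≈ 0.2778.

5/18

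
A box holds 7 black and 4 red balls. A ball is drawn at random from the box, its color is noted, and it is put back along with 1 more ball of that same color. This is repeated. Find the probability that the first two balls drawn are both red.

After a red draw the box holds 5 red out of 12.
P = (4/11)·(5/12) = 5/33 ≈ 0.1515.

5/33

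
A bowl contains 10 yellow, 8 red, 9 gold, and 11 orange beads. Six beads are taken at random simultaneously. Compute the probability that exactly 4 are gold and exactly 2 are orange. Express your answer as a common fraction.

30/11951

Unordered draws without replacement: count favorable combinations over C(38,6).
Favorable = C(10,0) · C(8,0) · C(9,4) · C(11,2) = 6930; total = C(38,6) = 2760681.
P = 6930/2760681 = 30/11951 ≈ 0.0025.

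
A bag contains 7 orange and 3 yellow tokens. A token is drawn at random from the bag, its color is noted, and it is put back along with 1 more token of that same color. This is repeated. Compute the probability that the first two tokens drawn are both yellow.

6/55

After a yellow draw the bag holds 4 yellow out of 11.
P = (3/10)·(4/11) = 6/55 ≈ 0.1091.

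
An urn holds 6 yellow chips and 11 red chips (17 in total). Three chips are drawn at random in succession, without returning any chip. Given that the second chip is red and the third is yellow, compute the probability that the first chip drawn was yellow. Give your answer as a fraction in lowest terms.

P(first=yellow and the second chip is red and the third is yellow) = (6/17)·(11/16)·(5/15) = 11/136.
P(E) = Σ over first color = 11/136 + 11/68 = 33/136.
By Bayes, P(first=yellow | E) = 11/136 / 33/136 = 1/3 ≈ 0.3333.

1/3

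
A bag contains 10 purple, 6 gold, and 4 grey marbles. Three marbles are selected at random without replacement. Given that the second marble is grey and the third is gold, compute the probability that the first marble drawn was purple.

5/9

P(first=purple and the second marble is grey and the third is gold) = (10/20)·(4/19)·(6/18) = 2/57.
P(E) = Σ over first color = 2/57 + 1/57 + 1/95 = 6/95.
By Bayes, P(first=purple | E) = 2/57 / 6/95 = 5/9 ≈ 0.5556.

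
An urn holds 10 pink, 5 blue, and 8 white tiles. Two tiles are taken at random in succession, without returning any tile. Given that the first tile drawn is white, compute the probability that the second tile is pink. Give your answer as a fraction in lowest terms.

After removing 1 white, the urn has 10 pink out of 22 remaining.
P(second is pink | given) = 10/22 = 5/11 ≈ 0.4545.

5/11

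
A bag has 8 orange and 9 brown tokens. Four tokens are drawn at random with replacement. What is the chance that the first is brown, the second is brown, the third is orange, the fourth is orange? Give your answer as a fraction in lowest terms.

5184/83521

Multiply the conditional probability of each draw in order, with replacement (the composition resets each draw).
P = (9/17) · (9/17) · (8/17) · (8/17) = 5184/83521 ≈ 0.0621.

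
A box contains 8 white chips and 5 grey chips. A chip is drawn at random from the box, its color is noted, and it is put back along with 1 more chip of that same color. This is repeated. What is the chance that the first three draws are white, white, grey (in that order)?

Track the composition after each reinforcement of +1.
P = (8/13) · (9/14) · (5/15) = 12/91 ≈ 0.1319.

12/91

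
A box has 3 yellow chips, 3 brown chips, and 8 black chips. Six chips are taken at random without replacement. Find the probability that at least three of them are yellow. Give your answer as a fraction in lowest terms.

5/91

Sum the hypergeometric tail for j = 3,…,3 yellow chips.
Favorable = C(3,3)·C(11,3) = 165; total = C(14,6) = 3003.
P = 165/3003 = 5/91 ≈ 0.0549.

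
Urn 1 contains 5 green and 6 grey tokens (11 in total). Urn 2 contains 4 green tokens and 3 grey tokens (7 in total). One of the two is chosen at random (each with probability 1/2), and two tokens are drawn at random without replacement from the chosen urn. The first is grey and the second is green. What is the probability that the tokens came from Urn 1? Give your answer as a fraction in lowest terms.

P(E | Urn 1) = 3/11; P(E | Urn 2) = 2/7.
P(E) = 1/2·3/11 + 1/2·2/7 = 43/154.
By Bayes' rule, P(Urn 1 | E) = 3/22 / 43/154 = 21/43 ≈ 0.4884.

21/43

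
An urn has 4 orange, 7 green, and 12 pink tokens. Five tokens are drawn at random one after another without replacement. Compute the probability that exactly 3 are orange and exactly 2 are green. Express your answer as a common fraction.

Unordered draws without replacement: count favorable combinations over C(23,5).
Favorable = C(4,3) · C(7,2) · C(12,0) = 84; total = C(23,5) = 33649.
P = 84/33649 = 12/4807 ≈ 0.0025.

12/4807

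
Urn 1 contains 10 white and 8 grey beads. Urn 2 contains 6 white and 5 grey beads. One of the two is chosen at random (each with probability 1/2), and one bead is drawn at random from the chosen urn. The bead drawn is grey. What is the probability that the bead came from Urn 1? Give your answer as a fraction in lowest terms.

P(grey | Urn 1) = 4/9; P(grey | Urn 2) = 5/11.
P(grey) = 1/2·4/9 + 1/2·5/11 = 89/198.
By Bayes' rule, P(Urn 1 | grey) = 2/9 / 89/198 = 44/89 ≈ 0.4944.

44/89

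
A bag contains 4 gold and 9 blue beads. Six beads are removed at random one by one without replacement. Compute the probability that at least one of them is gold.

136/143

Use the complement: P(at least one gold) = 1 − P(no gold).
P(none) = C(9,6)/C(13,6) = 84/1716.
So P = 1 − 84/1716 = 136/143 ≈ 0.9510.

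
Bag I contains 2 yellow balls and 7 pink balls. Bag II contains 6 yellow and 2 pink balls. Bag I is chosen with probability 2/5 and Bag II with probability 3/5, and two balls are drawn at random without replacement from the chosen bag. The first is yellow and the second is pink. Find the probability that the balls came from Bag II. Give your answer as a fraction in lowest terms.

P(E | Bag I) = 7/36; P(E | Bag II) = 3/14.
P(E) = 2/5·7/36 + 3/5·3/14 = 13/63.
By Bayes' rule, P(Bag II | E) = 9/70 / 13/63 = 81/130 ≈ 0.6231.

81/130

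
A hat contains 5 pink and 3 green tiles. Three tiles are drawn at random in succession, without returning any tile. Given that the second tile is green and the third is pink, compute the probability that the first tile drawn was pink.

P(first=pink and the second tile is green and the third is pink) = (5/8)·(3/7)·(4/6) = 5/28.
P(E) = Σ over first color = 5/28 + 5/56 = 15/56.
By Bayes, P(first=pink | E) = 5/28 / 15/56 = 2/3 ≈ 0.6667.

2/3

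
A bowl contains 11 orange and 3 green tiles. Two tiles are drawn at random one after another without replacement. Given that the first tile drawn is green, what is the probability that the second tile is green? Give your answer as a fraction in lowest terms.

After removing 1 green, the bowl has 2 green out of 13 remaining.
P(second is green | given) = 2/13 ≈ 0.1538.

2/13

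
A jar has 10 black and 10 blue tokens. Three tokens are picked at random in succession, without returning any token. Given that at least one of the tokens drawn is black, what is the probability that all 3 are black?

2/17

P(all 3 black) = C(10,3)/C(20,3) = 2/19; P(at least one black) = 1 − C(10,3)/C(20,3) = 17/19.
Since 'all 3 black' ⊆ 'at least one black', P(all 3 | at least one) = 2/19 / 17/19 = 2/17 ≈ 0.1176.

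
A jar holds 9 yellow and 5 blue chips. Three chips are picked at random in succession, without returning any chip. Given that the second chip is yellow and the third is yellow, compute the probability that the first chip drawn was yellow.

P(first=yellow and the second chip is yellow and the third is yellow) = (9/14)·(8/13)·(7/12) = 3/13.
P(E) = Σ over first color = 3/13 + 15/91 = 36/91.
By Bayes, P(first=yellow | E) = 3/13 / 36/91 = 7/12 ≈ 0.5833.

7/12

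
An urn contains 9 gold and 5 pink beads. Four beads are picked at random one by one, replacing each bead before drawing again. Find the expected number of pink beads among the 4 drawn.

By linearity of expectation, E[X] = Σ P(draw i is pink); each independent draw has P(pink) = 5/14.
E[X] = 4 · 5/14 = 10/7 ≈ 1.4286.

10/7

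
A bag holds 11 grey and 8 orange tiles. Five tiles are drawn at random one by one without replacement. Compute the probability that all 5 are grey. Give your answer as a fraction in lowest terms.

77/1938

Unordered draws without replacement: count favorable combinations over C(19,5).
Favorable = C(11,5) · C(8,0) = 462; total = C(19,5) = 11628.
P = 462/11628 = 77/1938 ≈ 0.0397.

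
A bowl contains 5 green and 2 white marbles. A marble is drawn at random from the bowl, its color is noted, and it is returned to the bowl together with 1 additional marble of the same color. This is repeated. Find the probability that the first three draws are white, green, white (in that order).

Track the composition after each reinforcement of +1.
P = (2/7) · (5/8) · (3/9) = 5/84 ≈ 0.0595.

5/84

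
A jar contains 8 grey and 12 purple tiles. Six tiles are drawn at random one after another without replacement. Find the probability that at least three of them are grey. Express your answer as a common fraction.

147/323

Sum the hypergeometric tail for j = 3,…,6 grey tiles.
Favorable = C(8,3)·C(12,3) + C(8,4)·C(12,2) + C(8,5)·C(12,1) + C(8,6)·C(12,0) = 17640; total = C(20,6) = 38760.
P = 17640/38760 = 147/323 ≈ 0.4551.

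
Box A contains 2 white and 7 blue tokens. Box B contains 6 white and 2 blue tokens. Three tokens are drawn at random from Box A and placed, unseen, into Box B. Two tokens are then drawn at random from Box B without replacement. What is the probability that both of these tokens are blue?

89/660

Condition on how many of the transferred tokens are blue (from Box A: 7 blue of 9; then Box B has 11 total).
  1 blue: C(7,1)C(2,2)/C(9,3) = 1/12; then P = C(3,2)/C(11,2) = 3/55
  2 blue: C(7,2)C(2,1)/C(9,3) = 1/2; then P = C(4,2)/C(11,2) = 6/55
  3 blue: C(7,3)C(2,0)/C(9,3) = 5/12; then P = C(5,2)/C(11,2) = 2/11
P(both blue) = 89/660 ≈ 0.1348.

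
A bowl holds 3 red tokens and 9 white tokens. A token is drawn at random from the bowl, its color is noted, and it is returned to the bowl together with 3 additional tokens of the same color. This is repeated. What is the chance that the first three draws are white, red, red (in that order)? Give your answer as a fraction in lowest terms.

1/20

Track the composition after each reinforcement of +3.
P = (9/12) · (3/15) · (6/18) = 1/20 ≈ 0.0500.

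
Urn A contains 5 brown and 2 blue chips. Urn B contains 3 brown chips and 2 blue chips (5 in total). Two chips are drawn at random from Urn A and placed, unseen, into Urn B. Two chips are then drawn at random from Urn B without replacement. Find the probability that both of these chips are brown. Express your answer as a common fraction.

Condition on how many of the transferred chips are brown (from Urn A: 5 brown of 7; then Urn B has 7 total).
  0 brown: C(5,0)C(2,2)/C(7,2) = 1/21; then P = C(3,2)/C(7,2) = 1/7
  1 brown: C(5,1)C(2,1)/C(7,2) = 10/21; then P = C(4,2)/C(7,2) = 2/7
  2 brown: C(5,2)C(2,0)/C(7,2) = 10/21; then P = C(5,2)/C(7,2) = 10/21
P(both brown) = 163/441 ≈ 0.3696.

163/441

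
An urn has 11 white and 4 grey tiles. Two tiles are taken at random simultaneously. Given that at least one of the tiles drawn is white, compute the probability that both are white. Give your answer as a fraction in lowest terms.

5/9

P(both white) = C(11,2)/C(15,2) = 11/21; P(at least one white) = 1 − C(4,2)/C(15,2) = 33/35.
Since 'both white' ⊆ 'at least one white', P(both | at least one) = 11/21 / 33/35 = 5/9 ≈ 0.5556.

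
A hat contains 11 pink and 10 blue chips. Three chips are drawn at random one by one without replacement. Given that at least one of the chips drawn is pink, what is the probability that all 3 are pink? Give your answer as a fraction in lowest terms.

P(all 3 pink) = C(11,3)/C(21,3) = 33/266; P(at least one pink) = 1 − C(10,3)/C(21,3) = 121/133.
Since 'all 3 pink' ⊆ 'at least one pink', P(all 3 | at least one) = 33/266 / 121/133 = 3/22 ≈ 0.1364.

3/22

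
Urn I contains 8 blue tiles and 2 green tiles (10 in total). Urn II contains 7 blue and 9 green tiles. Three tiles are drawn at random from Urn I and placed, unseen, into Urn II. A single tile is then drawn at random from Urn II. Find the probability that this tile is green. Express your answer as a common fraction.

48/95

Condition on how many of the transferred tiles are green (from Urn I: 2 green of 10; then Urn II has 19 total).
  0 green: C(2,0)C(8,3)/C(10,3) = 7/15; then P = 9/19
  1 green: C(2,1)C(8,2)/C(10,3) = 7/15; then P = 10/19
  2 green: C(2,2)C(8,1)/C(10,3) = 1/15; then P = 11/19
P(green from Urn II) = 48/95 ≈ 0.5053.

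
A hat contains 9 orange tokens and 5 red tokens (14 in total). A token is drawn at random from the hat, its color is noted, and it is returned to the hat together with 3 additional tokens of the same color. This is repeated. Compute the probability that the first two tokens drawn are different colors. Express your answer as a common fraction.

Either red then orange, or orange then red; after the first draw the total is 17.
P = (5/14)·(9/17) + (9/14)·(5/17) = 45/119 ≈ 0.3782.

45/119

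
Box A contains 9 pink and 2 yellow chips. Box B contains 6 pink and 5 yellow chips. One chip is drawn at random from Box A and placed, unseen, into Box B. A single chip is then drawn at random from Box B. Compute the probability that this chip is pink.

25/44

Condition on how many of the transferred chips are pink (from Box A: 9 pink of 11; then Box B has 12 total).
  0 pink: C(9,0)C(2,1)/C(11,1) = 2/11; then P = 6/12
  1 pink: C(9,1)C(2,0)/C(11,1) = 9/11; then P = 7/12
P(pink from Box B) = 25/44 ≈ 0.5682.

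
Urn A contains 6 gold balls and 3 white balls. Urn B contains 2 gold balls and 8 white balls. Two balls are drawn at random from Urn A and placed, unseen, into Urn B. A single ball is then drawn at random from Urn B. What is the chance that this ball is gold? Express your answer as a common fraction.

5/18

Condition on how many of the transferred balls are gold (from Urn A: 6 gold of 9; then Urn B has 12 total).
  0 gold: C(6,0)C(3,2)/C(9,2) = 1/12; then P = 2/12
  1 gold: C(6,1)C(3,1)/C(9,2) = 1/2; then P = 3/12
  2 gold: C(6,2)C(3,0)/C(9,2) = 5/12; then P = 4/12
P(gold from Urn B) = 5/18 ≈ 0.2778.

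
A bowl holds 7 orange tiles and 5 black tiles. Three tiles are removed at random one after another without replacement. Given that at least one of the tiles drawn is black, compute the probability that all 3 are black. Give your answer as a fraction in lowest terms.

P(all 3 black) = C(5,3)/C(12,3) = 1/22; P(at least one black) = 1 − C(7,3)/C(12,3) = 37/44.
Since 'all 3 black' ⊆ 'at least one black', P(all 3 | at least one) = 1/22 / 37/44 = 2/37 ≈ 0.0541.

2/37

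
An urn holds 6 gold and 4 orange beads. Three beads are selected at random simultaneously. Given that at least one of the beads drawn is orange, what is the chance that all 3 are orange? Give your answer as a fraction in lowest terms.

1/25

P(all 3 orange) = C(4,3)/C(10,3) = 1/30; P(at least one orange) = 1 − C(6,3)/C(10,3) = 5/6.
Since 'all 3 orange' ⊆ 'at least one orange', P(all 3 | at least one) = 1/30 / 5/6 = 1/25 ≈ 0.0400.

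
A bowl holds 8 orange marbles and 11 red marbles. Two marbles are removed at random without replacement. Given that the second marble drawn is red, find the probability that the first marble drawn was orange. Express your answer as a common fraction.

4/9

P(first=orange and the second marble drawn is red) = (8/19)·(11/18) = 44/171.
P(the second marble drawn is red) = Σ over first color = 44/171 + 55/171 = 11/19.
By Bayes, P(first=orange | the second marble drawn is red) = 44/171 / 11/19 = 4/9 ≈ 0.4444.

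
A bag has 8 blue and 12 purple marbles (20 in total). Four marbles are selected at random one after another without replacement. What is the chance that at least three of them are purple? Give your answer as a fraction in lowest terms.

451/969

Sum the hypergeometric tail for j = 3,…,4 purple marbles.
Favorable = C(12,3)·C(8,1) + C(12,4)·C(8,0) = 2255; total = C(20,4) = 4845.
P = 2255/4845 = 451/969 ≈ 0.4654.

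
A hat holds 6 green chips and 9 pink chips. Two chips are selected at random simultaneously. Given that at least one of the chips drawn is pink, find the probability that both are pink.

2/5

P(both pink) = C(9,2)/C(15,2) = 12/35; P(at least one pink) = 1 − C(6,2)/C(15,2) = 6/7.
Since 'both pink' ⊆ 'at least one pink', P(both | at least one) = 12/35 / 6/7 = 2/5 ≈ 0.4000.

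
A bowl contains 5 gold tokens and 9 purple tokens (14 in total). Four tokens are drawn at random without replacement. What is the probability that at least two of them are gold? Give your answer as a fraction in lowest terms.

5/11

Sum the hypergeometric tail for j = 2,…,4 gold tokens.
Favorable = C(5,2)·C(9,2) + C(5,3)·C(9,1) + C(5,4)·C(9,0) = 455; total = C(14,4) = 1001.
P = 455/1001 = 5/11 ≈ 0.4545.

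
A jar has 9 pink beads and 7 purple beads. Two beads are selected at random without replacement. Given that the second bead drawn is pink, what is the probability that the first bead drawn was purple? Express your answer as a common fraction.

P(first=purple and the second bead drawn is pink) = (7/16)·(9/15) = 21/80.
P(the second bead drawn is pink) = Σ over first color = 3/10 + 21/80 = 9/16.
By Bayes, P(first=purple | the second bead drawn is pink) = 21/80 / 9/16 = 7/15 ≈ 0.4667.

7/15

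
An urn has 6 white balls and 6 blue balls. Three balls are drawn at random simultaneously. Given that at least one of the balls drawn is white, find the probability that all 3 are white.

1/10

P(all 3 white) = C(6,3)/C(12,3) = 1/11; P(at least one white) = 1 − C(6,3)/C(12,3) = 10/11.
Since 'all 3 white' ⊆ 'at least one white', P(all 3 | at least one) = 1/11 / 10/11 = 1/10 ≈ 0.1000.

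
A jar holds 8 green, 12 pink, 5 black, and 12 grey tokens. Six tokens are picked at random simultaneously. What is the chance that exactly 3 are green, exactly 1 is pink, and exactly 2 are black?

Unordered draws without replacement: count favorable combinations over C(37,6).
Favorable = C(8,3) · C(12,1) · C(5,2) · C(12,0) = 6720; total = C(37,6) = 2324784.
P = 6720/2324784 = 20/6919 ≈ 0.0029.

20/6919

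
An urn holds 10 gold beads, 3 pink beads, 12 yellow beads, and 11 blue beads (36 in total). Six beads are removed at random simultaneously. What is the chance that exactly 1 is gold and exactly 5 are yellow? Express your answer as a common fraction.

Unordered draws without replacement: count favorable combinations over C(36,6).
Favorable = C(10,1) · C(3,0) · C(12,5) · C(11,0) = 7920; total = C(36,6) = 1947792.
P = 7920/1947792 = 15/3689 ≈ 0.0041.

15/3689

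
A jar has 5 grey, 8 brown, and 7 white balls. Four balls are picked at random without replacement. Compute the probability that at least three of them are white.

98/969

Sum the hypergeometric tail for j = 3,…,4 white balls.
Favorable = C(7,3)·C(13,1) + C(7,4)·C(13,0) = 490; total = C(20,4) = 4845.
P = 490/4845 = 98/969 ≈ 0.1011.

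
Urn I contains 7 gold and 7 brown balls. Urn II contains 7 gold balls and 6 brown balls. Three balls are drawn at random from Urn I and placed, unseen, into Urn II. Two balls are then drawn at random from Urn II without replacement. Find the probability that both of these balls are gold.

279/1040

Condition on how many of the transferred balls are gold (from Urn I: 7 gold of 14; then Urn II has 16 total).
  0 gold: C(7,0)C(7,3)/C(14,3) = 5/52; then P = C(7,2)/C(16,2) = 7/40
  1 gold: C(7,1)C(7,2)/C(14,3) = 21/52; then P = C(8,2)/C(16,2) = 7/30
  2 gold: C(7,2)C(7,1)/C(14,3) = 21/52; then P = C(9,2)/C(16,2) = 3/10
  3 gold: C(7,3)C(7,0)/C(14,3) = 5/52; then P = C(10,2)/C(16,2) = 3/8
P(both gold) = 279/1040 ≈ 0.2683.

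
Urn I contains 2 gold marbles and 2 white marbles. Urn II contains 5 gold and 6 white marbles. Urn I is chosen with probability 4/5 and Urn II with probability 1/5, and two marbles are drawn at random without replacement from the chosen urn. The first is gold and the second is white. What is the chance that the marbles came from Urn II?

9/53

P(E | Urn I) = 1/3; P(E | Urn II) = 3/11.
P(E) = 4/5·1/3 + 1/5·3/11 = 53/165.
By Bayes' rule, P(Urn II | E) = 3/55 / 53/165 = 9/53 ≈ 0.1698.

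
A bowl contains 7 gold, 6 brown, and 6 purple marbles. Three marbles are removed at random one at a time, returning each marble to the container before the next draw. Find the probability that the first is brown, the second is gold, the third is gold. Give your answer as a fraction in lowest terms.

Multiply the conditional probability of each draw in order, with replacement (the composition resets each draw).
P = (6/19) · (7/19) · (7/19) = 294/6859 ≈ 0.0429.

294/6859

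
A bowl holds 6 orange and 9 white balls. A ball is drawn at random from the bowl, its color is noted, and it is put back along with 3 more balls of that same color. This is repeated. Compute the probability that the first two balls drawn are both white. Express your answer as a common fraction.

2/5

After a white draw the bowl holds 12 white out of 18.
P = (9/15)·(12/18) = 2/5 ≈ 0.4000.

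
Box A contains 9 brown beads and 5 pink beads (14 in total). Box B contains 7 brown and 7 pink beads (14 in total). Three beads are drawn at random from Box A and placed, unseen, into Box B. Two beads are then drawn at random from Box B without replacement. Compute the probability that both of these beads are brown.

Condition on how many of the transferred beads are brown (from Box A: 9 brown of 14; then Box B has 17 total).
  0 brown: C(9,0)C(5,3)/C(14,3) = 5/182; then P = C(7,2)/C(17,2) = 21/136
  1 brown: C(9,1)C(5,2)/C(14,3) = 45/182; then P = C(8,2)/C(17,2) = 7/34
  2 brown: C(9,2)C(5,1)/C(14,3) = 45/91; then P = C(9,2)/C(17,2) = 9/34
  3 brown: C(9,3)C(5,0)/C(14,3) = 3/13; then P = C(10,2)/C(17,2) = 45/136
P(both brown) = 6495/24752 ≈ 0.2624.

6495/24752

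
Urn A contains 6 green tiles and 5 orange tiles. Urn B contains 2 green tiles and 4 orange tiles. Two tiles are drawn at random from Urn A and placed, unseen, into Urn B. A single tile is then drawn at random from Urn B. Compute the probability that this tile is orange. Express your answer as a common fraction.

Condition on how many of the transferred tiles are orange (from Urn A: 5 orange of 11; then Urn B has 8 total).
  0 orange: C(5,0)C(6,2)/C(11,2) = 3/11; then P = 4/8
  1 orange: C(5,1)C(6,1)/C(11,2) = 6/11; then P = 5/8
  2 orange: C(5,2)C(6,0)/C(11,2) = 2/11; then P = 6/8
P(orange from Urn B) = 27/44 ≈ 0.6136.

27/44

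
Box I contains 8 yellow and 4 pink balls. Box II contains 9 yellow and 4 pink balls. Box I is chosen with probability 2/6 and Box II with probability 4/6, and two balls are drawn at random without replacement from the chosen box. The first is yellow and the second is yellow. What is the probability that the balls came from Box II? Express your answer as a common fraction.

198/289

P(E | Box I) = 14/33; P(E | Box II) = 6/13.
P(E) = 1/3·14/33 + 2/3·6/13 = 578/1287.
By Bayes' rule, P(Box II | E) = 4/13 / 578/1287 = 198/289 ≈ 0.6851.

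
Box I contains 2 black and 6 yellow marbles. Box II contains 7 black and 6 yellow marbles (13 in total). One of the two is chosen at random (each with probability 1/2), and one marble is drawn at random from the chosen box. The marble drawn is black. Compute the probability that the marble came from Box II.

28/41

P(black | Box I) = 1/4; P(black | Box II) = 7/13.
P(black) = 1/2·1/4 + 1/2·7/13 = 41/104.
By Bayes' rule, P(Box II | black) = 7/26 / 41/104 = 28/41 ≈ 0.6829.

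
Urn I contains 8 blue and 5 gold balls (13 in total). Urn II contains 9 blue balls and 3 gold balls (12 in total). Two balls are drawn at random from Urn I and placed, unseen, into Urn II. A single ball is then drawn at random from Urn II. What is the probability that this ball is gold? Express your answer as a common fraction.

Condition on how many of the transferred balls are gold (from Urn I: 5 gold of 13; then Urn II has 14 total).
  0 gold: C(5,0)C(8,2)/C(13,2) = 14/39; then P = 3/14
  1 gold: C(5,1)C(8,1)/C(13,2) = 20/39; then P = 4/14
  2 gold: C(5,2)C(8,0)/C(13,2) = 5/39; then P = 5/14
P(gold from Urn II) = 7/26 ≈ 0.2692.

7/26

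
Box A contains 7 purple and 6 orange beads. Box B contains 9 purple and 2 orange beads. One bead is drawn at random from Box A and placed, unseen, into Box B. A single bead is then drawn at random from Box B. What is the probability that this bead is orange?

8/39

Condition on how many of the transferred beads are orange (from Box A: 6 orange of 13; then Box B has 12 total).
  0 orange: C(6,0)C(7,1)/C(13,1) = 7/13; then P = 2/12
  1 orange: C(6,1)C(7,0)/C(13,1) = 6/13; then P = 3/12
P(orange from Box B) = 8/39 ≈ 0.2051.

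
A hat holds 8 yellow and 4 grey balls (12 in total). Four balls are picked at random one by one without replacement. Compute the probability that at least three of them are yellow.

Sum the hypergeometric tail for j = 3,…,4 yellow balls.
Favorable = C(8,3)·C(4,1) + C(8,4)·C(4,0) = 294; total = C(12,4) = 495.
P = 294/495 = 98/165 ≈ 0.5939.

98/165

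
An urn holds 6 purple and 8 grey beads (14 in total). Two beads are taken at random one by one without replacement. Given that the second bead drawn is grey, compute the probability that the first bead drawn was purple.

P(first=purple and the second bead drawn is grey) = (6/14)·(8/13) = 24/91.
P(the second bead drawn is grey) = Σ over first color = 24/91 + 4/13 = 4/7.
By Bayes, P(first=purple | the second bead drawn is grey) = 24/91 / 4/7 = 6/13 ≈ 0.4615.

6/13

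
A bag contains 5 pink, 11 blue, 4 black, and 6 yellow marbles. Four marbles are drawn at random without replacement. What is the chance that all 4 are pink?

Unordered draws without replacement: count favorable combinations over C(26,4).
Favorable = C(5,4) · C(11,0) · C(4,0) · C(6,0) = 5; total = C(26,4) = 14950.
P = 5/14950 = 1/2990 ≈ 0.0003.

1/2990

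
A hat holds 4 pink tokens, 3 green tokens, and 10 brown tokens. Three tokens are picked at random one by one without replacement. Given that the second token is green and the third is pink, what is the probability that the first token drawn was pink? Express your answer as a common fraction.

1/5

P(first=pink and the second token is green and the third is pink) = (4/17)·(3/16)·(3/15) = 3/340.
P(E) = Σ over first color = 3/340 + 1/170 + 1/34 = 3/68.
By Bayes, P(first=pink | E) = 3/340 / 3/68 = 1/5 ≈ 0.2000.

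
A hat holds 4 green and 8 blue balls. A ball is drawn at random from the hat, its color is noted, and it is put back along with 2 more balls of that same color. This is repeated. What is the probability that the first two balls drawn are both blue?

10/21

After a blue draw the hat holds 10 blue out of 14.
P = (8/12)·(10/14) = 10/21 ≈ 0.4762.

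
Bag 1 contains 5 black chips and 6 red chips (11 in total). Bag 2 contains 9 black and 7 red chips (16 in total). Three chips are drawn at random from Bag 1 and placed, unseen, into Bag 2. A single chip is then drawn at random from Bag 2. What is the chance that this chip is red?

5/11

Condition on how many of the transferred chips are red (from Bag 1: 6 red of 11; then Bag 2 has 19 total).
  0 red: C(6,0)C(5,3)/C(11,3) = 2/33; then P = 7/19
  1 red: C(6,1)C(5,2)/C(11,3) = 4/11; then P = 8/19
  2 red: C(6,2)C(5,1)/C(11,3) = 5/11; then P = 9/19
  3 red: C(6,3)C(5,0)/C(11,3) = 4/33; then P = 10/19
P(red from Bag 2) = 5/11 ≈ 0.4545.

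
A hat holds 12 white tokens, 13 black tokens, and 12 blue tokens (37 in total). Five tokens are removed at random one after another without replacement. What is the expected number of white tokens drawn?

By linearity of expectation, E[X] = Σ P(draw i is white); by symmetry each draw (even without replacement) has P(white) = 12/37.
E[X] = 5 · 12/37 = 60/37 ≈ 1.6216.

60/37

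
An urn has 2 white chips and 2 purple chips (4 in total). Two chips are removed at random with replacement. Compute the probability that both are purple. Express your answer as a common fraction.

1/4

Multiply the conditional probability of each draw in order, with replacement (the composition resets each draw).
P = (2/4) · (2/4) = 1/4 ≈ 0.2500.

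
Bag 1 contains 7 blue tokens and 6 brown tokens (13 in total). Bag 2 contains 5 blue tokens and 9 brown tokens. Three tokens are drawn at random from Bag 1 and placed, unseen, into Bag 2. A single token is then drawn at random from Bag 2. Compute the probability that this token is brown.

Condition on how many of the transferred tokens are brown (from Bag 1: 6 brown of 13; then Bag 2 has 17 total).
  0 brown: C(6,0)C(7,3)/C(13,3) = 35/286; then P = 9/17
  1 brown: C(6,1)C(7,2)/C(13,3) = 63/143; then P = 10/17
  2 brown: C(6,2)C(7,1)/C(13,3) = 105/286; then P = 11/17
  3 brown: C(6,3)C(7,0)/C(13,3) = 10/143; then P = 12/17
P(brown from Bag 2) = 135/221 ≈ 0.6109.

135/221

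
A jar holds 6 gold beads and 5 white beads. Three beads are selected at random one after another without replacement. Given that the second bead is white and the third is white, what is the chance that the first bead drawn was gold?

2/3

P(first=gold and the second bead is white and the third is white) = (6/11)·(5/10)·(4/9) = 4/33.
P(E) = Σ over first color = 4/33 + 2/33 = 2/11.
By Bayes, P(first=gold | E) = 4/33 / 2/11 = 2/3 ≈ 0.6667.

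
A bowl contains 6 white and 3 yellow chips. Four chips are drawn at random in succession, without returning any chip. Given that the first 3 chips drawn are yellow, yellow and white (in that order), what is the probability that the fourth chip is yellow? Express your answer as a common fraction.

1/6

After removing 1 white, 2 yellow, the bowl has 1 yellow out of 6 remaining.
P(fourth is yellow | given) = 1/6 ≈ 0.1667.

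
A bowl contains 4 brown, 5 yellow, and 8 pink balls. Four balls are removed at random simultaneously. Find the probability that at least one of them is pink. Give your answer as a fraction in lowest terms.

161/170

Use the complement: P(at least one pink) = 1 − P(no pink).
P(none) = C(9,4)/C(17,4) = 126/2380.
So P = 1 − 126/2380 = 161/170 ≈ 0.9471.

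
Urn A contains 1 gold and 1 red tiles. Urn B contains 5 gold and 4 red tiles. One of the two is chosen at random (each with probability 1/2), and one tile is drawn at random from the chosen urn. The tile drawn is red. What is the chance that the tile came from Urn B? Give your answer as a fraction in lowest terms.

8/17

P(red | Urn A) = 1/2; P(red | Urn B) = 4/9.
P(red) = 1/2·1/2 + 1/2·4/9 = 17/36.
By Bayes' rule, P(Urn B | red) = 2/9 / 17/36 = 8/17 ≈ 0.4706.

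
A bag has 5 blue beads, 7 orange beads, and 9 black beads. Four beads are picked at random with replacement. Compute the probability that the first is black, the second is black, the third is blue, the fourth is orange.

5/343

Multiply the conditional probability of each draw in order, with replacement (the composition resets each draw).
P = (9/21) · (9/21) · (5/21) · (7/21) = 5/343 ≈ 0.0146.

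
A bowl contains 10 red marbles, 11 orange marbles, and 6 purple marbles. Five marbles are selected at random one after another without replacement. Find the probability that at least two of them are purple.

2719/8970

Sum the hypergeometric tail for j = 2,…,5 purple marbles.
Favorable = C(6,2)·C(21,3) + C(6,3)·C(21,2) + C(6,4)·C(21,1) + C(6,5)·C(21,0) = 24471; total = C(27,5) = 80730.
P = 24471/80730 = 2719/8970 ≈ 0.3031.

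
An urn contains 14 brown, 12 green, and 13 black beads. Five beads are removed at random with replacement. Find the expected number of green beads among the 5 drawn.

20/13

By linearity of expectation, E[X] = Σ P(draw i is green); each independent draw has P(green) = 12/39.
E[X] = 5 · 12/39 = 20/13 ≈ 1.5385.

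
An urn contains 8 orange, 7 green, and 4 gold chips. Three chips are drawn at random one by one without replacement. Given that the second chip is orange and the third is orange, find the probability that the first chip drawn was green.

7/17

P(first=green and the second chip is orange and the third is orange) = (7/19)·(8/18)·(7/17) = 196/2907.
P(E) = Σ over first color = 56/969 + 196/2907 + 112/2907 = 28/171.
By Bayes, P(first=green | E) = 196/2907 / 28/171 = 7/17 ≈ 0.4118.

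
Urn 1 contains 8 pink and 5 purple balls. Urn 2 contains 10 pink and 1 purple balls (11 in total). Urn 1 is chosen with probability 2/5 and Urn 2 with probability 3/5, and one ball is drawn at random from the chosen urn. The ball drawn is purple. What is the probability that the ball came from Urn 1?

110/149

P(purple | Urn 1) = 5/13; P(purple | Urn 2) = 1/11.
P(purple) = 2/5·5/13 + 3/5·1/11 = 149/715.
By Bayes' rule, P(Urn 1 | purple) = 2/13 / 149/715 = 110/149 ≈ 0.7383.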